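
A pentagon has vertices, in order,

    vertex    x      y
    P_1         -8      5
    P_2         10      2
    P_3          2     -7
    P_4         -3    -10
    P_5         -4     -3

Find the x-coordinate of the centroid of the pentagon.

0.3046875

Apply Gauss's area formula. First the cross-terms c_i = x_i·y_{i+1} − x_{i+1}·y_i:
  -66, -74, -41, -31, -44  ⇒  2A = -256, A = -128.
Then Σ (x_i + x_{i+1})·c_i = -234, so x̄ = -234 / (6·(-128)) = 0.3046875.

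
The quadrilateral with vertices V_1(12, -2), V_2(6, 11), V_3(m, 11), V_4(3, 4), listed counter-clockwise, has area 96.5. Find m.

-10

Write out the shoelace sum; only the two edges meeting at V_3 involve m:
2·Area = [(6·11 − m·11) + (m·4 − 3·11)] + 90
       = -7·m + 123 = 193
⇒ m = -10.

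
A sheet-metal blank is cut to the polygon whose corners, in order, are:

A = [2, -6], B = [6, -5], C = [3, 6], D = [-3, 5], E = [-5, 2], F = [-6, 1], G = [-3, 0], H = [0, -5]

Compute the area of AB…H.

82

Apply the surveyor's formula: 2A = Σ (x_i·y_{i+1} − x_{i+1}·y_i), indices taken mod 8.
Σ = (26) + (51) + (33) + (19) + (7) + (3) + (15) + (10) = 164
Area = |Σ|/2 = 82.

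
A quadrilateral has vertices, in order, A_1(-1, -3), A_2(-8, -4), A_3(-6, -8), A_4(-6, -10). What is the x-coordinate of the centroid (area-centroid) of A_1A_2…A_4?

-29/6

Apply the shoelace (surveyor's) formula. First the cross-terms c_i = x_i·y_{i+1} − x_{i+1}·y_i:
  -20, 40, 12, 8  ⇒  2A = 40, A = 20.
Then Σ (x_i + x_{i+1})·c_i = -580, so x̄ = -580 / (6·20) = -29/6.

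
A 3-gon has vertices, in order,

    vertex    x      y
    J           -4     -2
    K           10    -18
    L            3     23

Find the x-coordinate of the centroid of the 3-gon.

Apply Gauss's area formula. First the cross-terms c_i = x_i·y_{i+1} − x_{i+1}·y_i:
  92, 284, 86  ⇒  2A = 462, A = 231.
Then Σ (x_i + x_{i+1})·c_i = 4158, so x̄ = 4158 / (6·231) = 3.

3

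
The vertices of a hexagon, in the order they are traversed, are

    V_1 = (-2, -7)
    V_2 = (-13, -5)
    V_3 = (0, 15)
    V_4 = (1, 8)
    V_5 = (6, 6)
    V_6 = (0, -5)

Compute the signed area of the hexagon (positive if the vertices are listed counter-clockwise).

Apply the shoelace (surveyor's) formula: 2A = Σ (x_i·y_{i+1} − x_{i+1}·y_i), indices taken mod 6.
V_1→V_2: (-2)(-5) − (-13)(-7) = -81
V_2→V_3: (-13)(15) − (0)(-5) = -195
V_3→V_4: (0)(8) − (1)(15) = -15
V_4→V_5: (1)(6) − (6)(8) = -42
V_5→V_6: (6)(-5) − (0)(6) = -30
V_6→V_1: (0)(-7) − (-2)(-5) = -10
Σ = -373
Signed area = Σ/2 = -186.5 (negative ⇒ clockwise traversal).

-186.5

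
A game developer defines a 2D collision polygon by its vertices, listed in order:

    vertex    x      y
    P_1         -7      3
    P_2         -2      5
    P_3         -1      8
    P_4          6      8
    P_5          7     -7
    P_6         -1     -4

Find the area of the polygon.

Apply the shoelace (surveyor's) formula: 2A = Σ (x_i·y_{i+1} − x_{i+1}·y_i), indices taken mod 6.
Σ = (-29) + (-11) + (-56) + (-98) + (-35) + (-31) = -260
Area = |Σ|/2 = 130.

130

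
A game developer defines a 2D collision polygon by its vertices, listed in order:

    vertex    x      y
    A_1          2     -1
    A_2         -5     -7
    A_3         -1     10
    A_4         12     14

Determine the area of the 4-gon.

125

A_1→A_2: (2)(-7) − (-5)(-1) = -19
A_2→A_3: (-5)(10) − (-1)(-7) = -57
A_3→A_4: (-1)(14) − (12)(10) = -134
A_4→A_1: (12)(-1) − (2)(14) = -40
Σ = -250
Area = |Σ|/2 = 125.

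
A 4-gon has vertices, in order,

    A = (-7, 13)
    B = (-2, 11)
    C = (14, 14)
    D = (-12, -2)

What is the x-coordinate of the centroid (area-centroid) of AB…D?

Apply the shoelace formula. First the cross-terms c_i = x_i·y_{i+1} − x_{i+1}·y_i:
  -51, -182, 140, -170  ⇒  2A = -263, A = -131.5.
Then Σ (x_i + x_{i+1})·c_i = 1785, so x̄ = 1785 / (6·(-131.5)) = -595/263.

-595/263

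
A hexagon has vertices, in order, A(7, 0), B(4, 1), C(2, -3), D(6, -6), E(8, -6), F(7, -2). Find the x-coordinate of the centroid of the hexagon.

Apply Gauss's area formula. First the cross-terms c_i = x_i·y_{i+1} − x_{i+1}·y_i:
  7, -14, 6, 12, 26, 14  ⇒  2A = 51, A = 25.5.
Then Σ (x_i + x_{i+1})·c_i = 795, so x̄ = 795 / (6·25.5) = 265/51.

265/51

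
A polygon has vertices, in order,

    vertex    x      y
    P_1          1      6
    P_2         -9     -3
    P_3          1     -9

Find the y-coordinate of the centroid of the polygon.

-2

Apply the shoelace formula. First the cross-terms c_i = x_i·y_{i+1} − x_{i+1}·y_i:
  51, 84, 15  ⇒  2A = 150, A = 75.
Then Σ (y_i + y_{i+1})·c_i = -900, so ȳ = -900 / (6·75) = -2.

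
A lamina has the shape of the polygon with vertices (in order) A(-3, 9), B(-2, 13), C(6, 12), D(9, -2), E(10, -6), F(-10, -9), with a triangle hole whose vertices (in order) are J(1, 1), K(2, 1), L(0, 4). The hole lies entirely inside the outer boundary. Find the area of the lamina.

270.5

Outer boundary:
Apply the shoelace formula: 2A = Σ (x_i·y_{i+1} − x_{i+1}·y_i), indices taken mod 6.
Σ = (-21) + (-102) + (-120) + (-34) + (-150) + (-117) = -544
Area = |Σ|/2 = 272.
Hole:
Apply the shoelace formula: 2A = Σ (x_i·y_{i+1} − x_{i+1}·y_i), indices taken mod 3.
J→K: (1)(1) − (2)(1) = -1
K→L: (2)(4) − (0)(1) = 8
L→J: (0)(1) − (1)(4) = -4
Σ = 3
Area = |Σ|/2 = 1.5.
Net area = 272 − 1.5 = 270.5.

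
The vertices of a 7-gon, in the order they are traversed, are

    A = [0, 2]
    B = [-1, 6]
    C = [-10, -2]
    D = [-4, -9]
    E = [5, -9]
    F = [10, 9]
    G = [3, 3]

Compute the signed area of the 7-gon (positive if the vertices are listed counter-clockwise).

A→B: (0)(6) − (-1)(2) = 2
B→C: (-1)(-2) − (-10)(6) = 62
C→D: (-10)(-9) − (-4)(-2) = 82
D→E: (-4)(-9) − (5)(-9) = 81
E→F: (5)(9) − (10)(-9) = 135
F→G: (10)(3) − (3)(9) = 3
G→A: (3)(2) − (0)(3) = 6
Σ = 371
Signed area = Σ/2 = 185.5 (positive ⇒ counter-clockwise traversal).

185.5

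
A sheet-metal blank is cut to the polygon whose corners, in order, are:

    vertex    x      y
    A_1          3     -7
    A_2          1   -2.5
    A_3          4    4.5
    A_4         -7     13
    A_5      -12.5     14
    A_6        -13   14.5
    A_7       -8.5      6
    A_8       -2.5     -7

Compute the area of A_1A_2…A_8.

160.5

A_1→A_2: (3)(-2.5) − (1)(-7) = -0.5
A_2→A_3: (1)(4.5) − (4)(-2.5) = 14.5
A_3→A_4: (4)(13) − (-7)(4.5) = 83.5
A_4→A_5: (-7)(14) − (-12.5)(13) = 64.5
A_5→A_6: (-12.5)(14.5) − (-13)(14) = 0.75
A_6→A_7: (-13)(6) − (-8.5)(14.5) = 45.25
A_7→A_8: (-8.5)(-7) − (-2.5)(6) = 74.5
A_8→A_1: (-2.5)(-7) − (3)(-7) = 38.5
Σ = 321
Area = |Σ|/2 = 160.5.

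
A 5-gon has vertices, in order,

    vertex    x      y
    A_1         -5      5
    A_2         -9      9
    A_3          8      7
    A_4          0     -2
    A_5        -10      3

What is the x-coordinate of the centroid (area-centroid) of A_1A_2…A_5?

Apply the shoelace formula. First the cross-terms c_i = x_i·y_{i+1} − x_{i+1}·y_i:
  0, -135, -16, -20, -35  ⇒  2A = -206, A = -103.
Then Σ (x_i + x_{i+1})·c_i = 732, so x̄ = 732 / (6·(-103)) = -122/103.

-122/103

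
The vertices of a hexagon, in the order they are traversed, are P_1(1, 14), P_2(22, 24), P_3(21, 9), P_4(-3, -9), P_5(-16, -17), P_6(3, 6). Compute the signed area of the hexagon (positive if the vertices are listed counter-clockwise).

Apply the shoelace (surveyor's) formula: 2A = Σ (x_i·y_{i+1} − x_{i+1}·y_i), indices taken mod 6.
P_1→P_2: (1)(24) − (22)(14) = -284
P_2→P_3: (22)(9) − (21)(24) = -306
P_3→P_4: (21)(-9) − (-3)(9) = -162
P_4→P_5: (-3)(-17) − (-16)(-9) = -93
P_5→P_6: (-16)(6) − (3)(-17) = -45
P_6→P_1: (3)(14) − (1)(6) = 36
Σ = -854
Signed area = Σ/2 = -427 (negative ⇒ clockwise traversal).

-427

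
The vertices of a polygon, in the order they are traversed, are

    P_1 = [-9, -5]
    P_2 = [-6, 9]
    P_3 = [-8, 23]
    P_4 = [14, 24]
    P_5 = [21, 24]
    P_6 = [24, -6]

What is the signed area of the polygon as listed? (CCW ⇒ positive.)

Apply the shoelace formula: 2A = Σ (x_i·y_{i+1} − x_{i+1}·y_i), indices taken mod 6.
Σ = (-111) + (-66) + (-514) + (-168) + (-702) + (-174) = -1735
Signed area = Σ/2 = -867.5 (negative ⇒ clockwise traversal).

-867.5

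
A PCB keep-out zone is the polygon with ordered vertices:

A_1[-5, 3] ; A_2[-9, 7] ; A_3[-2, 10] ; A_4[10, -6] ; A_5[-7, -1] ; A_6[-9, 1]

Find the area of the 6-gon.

131

Cross-terms: -8, -76, -88, -52, -16, -22  ⇒  Σ = -262
Area = |Σ|/2 = 131.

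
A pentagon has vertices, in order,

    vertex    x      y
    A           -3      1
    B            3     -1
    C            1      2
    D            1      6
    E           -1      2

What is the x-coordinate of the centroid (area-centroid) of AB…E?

Apply the shoelace (surveyor's) formula. First the cross-terms c_i = x_i·y_{i+1} − x_{i+1}·y_i:
  0, 7, 4, 8, 5  ⇒  2A = 24, A = 12.
Then Σ (x_i + x_{i+1})·c_i = 16, so x̄ = 16 / (6·12) = 2/9.

2/9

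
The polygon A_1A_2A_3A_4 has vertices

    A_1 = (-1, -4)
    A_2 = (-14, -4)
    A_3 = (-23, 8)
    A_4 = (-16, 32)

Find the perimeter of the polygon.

|A_1A_2| = √((-13)² + (0)²) = √169 = 13
|A_2A_3| = √((-9)² + (12)²) = √225 = 15
|A_3A_4| = √((7)² + (24)²) = √625 = 25
|A_4A_1| = √((15)² + (-36)²) = √1521 = 39
Perimeter = 13 + 15 + 25 + 39 = 92.

92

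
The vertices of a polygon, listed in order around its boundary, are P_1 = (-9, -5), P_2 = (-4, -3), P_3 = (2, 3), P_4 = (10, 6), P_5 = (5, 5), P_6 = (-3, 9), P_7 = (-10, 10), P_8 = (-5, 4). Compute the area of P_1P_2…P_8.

Apply the shoelace formula: 2A = Σ (x_i·y_{i+1} − x_{i+1}·y_i), indices taken mod 8.
P_1→P_2: (-9)(-3) − (-4)(-5) = 7
P_2→P_3: (-4)(3) − (2)(-3) = -6
P_3→P_4: (2)(6) − (10)(3) = -18
P_4→P_5: (10)(5) − (5)(6) = 20
P_5→P_6: (5)(9) − (-3)(5) = 60
P_6→P_7: (-3)(10) − (-10)(9) = 60
P_7→P_8: (-10)(4) − (-5)(10) = 10
P_8→P_1: (-5)(-5) − (-9)(4) = 61
Σ = 194
Area = |Σ|/2 = 97.

97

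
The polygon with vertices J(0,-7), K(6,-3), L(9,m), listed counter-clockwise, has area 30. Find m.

The doubled signed area Σ (x_i y_{i+1} − x_{i+1} y_i) is linear in m.
With m=0 it equals 6; the coefficient of m is 6 (from the two edges through L).
So 6·m + 6 = 2·30 = 60 ⇒ m = 9.

9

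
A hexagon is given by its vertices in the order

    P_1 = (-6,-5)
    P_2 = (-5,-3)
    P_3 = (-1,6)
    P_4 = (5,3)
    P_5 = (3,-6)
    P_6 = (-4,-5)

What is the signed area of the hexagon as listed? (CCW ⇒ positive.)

Apply the shoelace formula: 2A = Σ (x_i·y_{i+1} − x_{i+1}·y_i), indices taken mod 6.
P_1→P_2: (-6)(-3) − (-5)(-5) = -7
P_2→P_3: (-5)(6) − (-1)(-3) = -33
P_3→P_4: (-1)(3) − (5)(6) = -33
P_4→P_5: (5)(-6) − (3)(3) = -39
P_5→P_6: (3)(-5) − (-4)(-6) = -39
P_6→P_1: (-4)(-5) − (-6)(-5) = -10
Σ = -161
Signed area = Σ/2 = -80.5 (negative ⇒ clockwise traversal).

-80.5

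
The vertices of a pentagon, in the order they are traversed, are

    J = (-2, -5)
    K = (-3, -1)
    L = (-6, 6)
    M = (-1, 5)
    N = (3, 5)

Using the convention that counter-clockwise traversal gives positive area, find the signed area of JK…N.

-43

Apply the surveyor's formula: 2A = Σ (x_i·y_{i+1} − x_{i+1}·y_i), indices taken mod 5.
Σ = (-13) + (-24) + (-24) + (-20) + (-5) = -86
Signed area = Σ/2 = -43 (negative ⇒ clockwise traversal).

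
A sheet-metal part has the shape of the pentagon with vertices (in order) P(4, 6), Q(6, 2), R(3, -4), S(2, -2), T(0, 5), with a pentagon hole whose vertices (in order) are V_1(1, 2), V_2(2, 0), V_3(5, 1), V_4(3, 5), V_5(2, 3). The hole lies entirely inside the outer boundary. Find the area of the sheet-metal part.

23

Outer boundary:
Apply Gauss's area formula: 2A = Σ (x_i·y_{i+1} − x_{i+1}·y_i), indices taken mod 5.
Cross-terms: -28, -30, 2, 10, -20  ⇒  Σ = -66
Area = |Σ|/2 = 33.
Hole:
Σ = (-4) + (2) + (22) + (-1) + (1) = 20
Area = |Σ|/2 = 10.
Net area = 33 − 10 = 23.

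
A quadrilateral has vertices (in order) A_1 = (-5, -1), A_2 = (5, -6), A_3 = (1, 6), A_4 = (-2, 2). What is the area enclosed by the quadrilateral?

48.5

Cross-terms: 35, 36, 14, 12  ⇒  Σ = 97
Area = |Σ|/2 = 48.5.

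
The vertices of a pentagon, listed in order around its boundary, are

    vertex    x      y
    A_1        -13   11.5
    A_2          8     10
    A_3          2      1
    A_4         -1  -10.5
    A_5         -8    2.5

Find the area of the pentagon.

Σ = (-222) + (-12) + (-20) + (-86.5) + (-59.5) = -400
Area = |Σ|/2 = 200.

200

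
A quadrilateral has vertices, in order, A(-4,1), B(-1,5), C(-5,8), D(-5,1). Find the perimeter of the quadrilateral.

|AB| = √((3)² + (4)²) = √25 = 5
|BC| = √((-4)² + (3)²) = √25 = 5
|CD| = √((0)² + (-7)²) = √49 = 7
|DA| = √((1)² + (0)²) = √1 = 1
Perimeter = 5 + 5 + 7 + 1 = 18.

18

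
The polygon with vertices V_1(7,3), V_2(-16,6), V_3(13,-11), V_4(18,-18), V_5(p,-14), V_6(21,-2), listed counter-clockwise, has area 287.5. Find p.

Write out the shoelace sum; only the two edges meeting at V_5 involve p:
2·Area = [(18·(-14) − p·(-18)) + (p·(-2) − 21·(-14))] + 229
       = 16·p + 271 = 575
⇒ p = 19.

19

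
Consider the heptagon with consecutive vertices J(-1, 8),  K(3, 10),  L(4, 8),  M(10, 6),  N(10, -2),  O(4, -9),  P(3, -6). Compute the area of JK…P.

Apply Gauss's area formula: 2A = Σ (x_i·y_{i+1} − x_{i+1}·y_i), indices taken mod 7.
Σ = (-34) + (-16) + (-56) + (-80) + (-82) + (3) + (18) = -247
Area = |Σ|/2 = 123.5.

123.5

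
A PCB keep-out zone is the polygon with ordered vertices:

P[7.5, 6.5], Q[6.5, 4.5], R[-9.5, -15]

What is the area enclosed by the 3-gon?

Apply the surveyor's formula: 2A = Σ (x_i·y_{i+1} − x_{i+1}·y_i), indices taken mod 3.
P→Q: (7.5)(4.5) − (6.5)(6.5) = -8.5
Q→R: (6.5)(-15) − (-9.5)(4.5) = -54.75
R→P: (-9.5)(6.5) − (7.5)(-15) = 50.75
Σ = -12.5
Area = |Σ|/2 = 6.25.

6.25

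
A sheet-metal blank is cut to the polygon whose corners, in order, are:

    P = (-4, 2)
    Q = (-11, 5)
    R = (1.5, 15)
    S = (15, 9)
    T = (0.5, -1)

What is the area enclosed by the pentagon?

202.25

Apply the shoelace formula: 2A = Σ (x_i·y_{i+1} − x_{i+1}·y_i), indices taken mod 5.
P→Q: (-4)(5) − (-11)(2) = 2
Q→R: (-11)(15) − (1.5)(5) = -172.5
R→S: (1.5)(9) − (15)(15) = -211.5
S→T: (15)(-1) − (0.5)(9) = -19.5
T→P: (0.5)(2) − (-4)(-1) = -3
Σ = -404.5
Area = |Σ|/2 = 202.25.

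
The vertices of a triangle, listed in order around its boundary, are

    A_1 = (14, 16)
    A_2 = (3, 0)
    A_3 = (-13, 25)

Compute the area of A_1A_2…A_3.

Apply Gauss's area formula: 2A = Σ (x_i·y_{i+1} − x_{i+1}·y_i), indices taken mod 3.
Σ = (-48) + (75) + (-558) = -531
Area = |Σ|/2 = 265.5.

265.5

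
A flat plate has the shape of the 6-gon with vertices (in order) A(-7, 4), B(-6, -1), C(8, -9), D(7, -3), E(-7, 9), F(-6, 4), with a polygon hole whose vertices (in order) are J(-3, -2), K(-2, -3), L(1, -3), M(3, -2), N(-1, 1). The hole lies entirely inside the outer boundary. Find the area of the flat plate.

Outer boundary:
Apply the shoelace (surveyor's) formula: 2A = Σ (x_i·y_{i+1} − x_{i+1}·y_i), indices taken mod 6.
Σ = (31) + (62) + (39) + (42) + (26) + (4) = 204
Area = |Σ|/2 = 102.
Hole:
Σ = (5) + (9) + (7) + (1) + (5) = 27
Area = |Σ|/2 = 13.5.
Net area = 102 − 13.5 = 88.5.

88.5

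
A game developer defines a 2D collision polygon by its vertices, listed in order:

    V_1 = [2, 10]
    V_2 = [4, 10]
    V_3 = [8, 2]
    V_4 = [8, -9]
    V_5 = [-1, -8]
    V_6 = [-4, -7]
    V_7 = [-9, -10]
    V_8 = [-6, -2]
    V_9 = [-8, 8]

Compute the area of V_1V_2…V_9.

251.5

Σ = (-20) + (-72) + (-88) + (-73) + (-25) + (-23) + (-42) + (-64) + (-96) = -503
Area = |Σ|/2 = 251.5.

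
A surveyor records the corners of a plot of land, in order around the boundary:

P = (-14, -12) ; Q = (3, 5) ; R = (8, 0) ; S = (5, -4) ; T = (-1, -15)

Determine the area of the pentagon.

Apply Gauss's area formula: 2A = Σ (x_i·y_{i+1} − x_{i+1}·y_i), indices taken mod 5.
P→Q: (-14)(5) − (3)(-12) = -34
Q→R: (3)(0) − (8)(5) = -40
R→S: (8)(-4) − (5)(0) = -32
S→T: (5)(-15) − (-1)(-4) = -79
T→P: (-1)(-12) − (-14)(-15) = -198
Σ = -383
Area = |Σ|/2 = 191.5.

191.5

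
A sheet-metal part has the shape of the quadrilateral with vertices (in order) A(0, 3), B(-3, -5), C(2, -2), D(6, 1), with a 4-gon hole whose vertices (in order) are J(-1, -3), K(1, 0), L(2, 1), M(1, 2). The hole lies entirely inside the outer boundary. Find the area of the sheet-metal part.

Outer boundary:
Σ = (9) + (16) + (14) + (18) = 57
Area = |Σ|/2 = 28.5.
Hole:
J→K: (-1)(0) − (1)(-3) = 3
K→L: (1)(1) − (2)(0) = 1
L→M: (2)(2) − (1)(1) = 3
M→J: (1)(-3) − (-1)(2) = -1
Σ = 6
Area = |Σ|/2 = 3.
Net area = 28.5 − 3 = 25.5.

25.5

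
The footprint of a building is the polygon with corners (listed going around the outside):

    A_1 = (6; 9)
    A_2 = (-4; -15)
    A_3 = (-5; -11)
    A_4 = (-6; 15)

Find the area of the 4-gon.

185

A_1→A_2: (6)(-15) − (-4)(9) = -54
A_2→A_3: (-4)(-11) − (-5)(-15) = -31
A_3→A_4: (-5)(15) − (-6)(-11) = -141
A_4→A_1: (-6)(9) − (6)(15) = -144
Σ = -370
Area = |Σ|/2 = 185.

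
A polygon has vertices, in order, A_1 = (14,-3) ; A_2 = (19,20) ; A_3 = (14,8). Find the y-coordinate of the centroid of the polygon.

25/3

Apply the surveyor's formula. First the cross-terms c_i = x_i·y_{i+1} − x_{i+1}·y_i:
  337, -128, -154  ⇒  2A = 55, A = 27.5.
Then Σ (y_i + y_{i+1})·c_i = 1375, so ȳ = 1375 / (6·27.5) = 25/3.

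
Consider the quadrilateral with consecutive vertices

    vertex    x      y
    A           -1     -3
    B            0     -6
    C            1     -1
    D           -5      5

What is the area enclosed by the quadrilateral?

16

Σ = (6) + (6) + (0) + (20) = 32
Area = |Σ|/2 = 16.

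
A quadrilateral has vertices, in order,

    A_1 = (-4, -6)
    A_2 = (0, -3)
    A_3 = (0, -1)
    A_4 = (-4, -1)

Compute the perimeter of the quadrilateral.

|A_1A_2| = √((4)² + (3)²) = √25 = 5
|A_2A_3| = √((0)² + (2)²) = √4 = 2
|A_3A_4| = √((-4)² + (0)²) = √16 = 4
|A_4A_1| = √((0)² + (-5)²) = √25 = 5
Perimeter = 5 + 2 + 4 + 5 = 16.

16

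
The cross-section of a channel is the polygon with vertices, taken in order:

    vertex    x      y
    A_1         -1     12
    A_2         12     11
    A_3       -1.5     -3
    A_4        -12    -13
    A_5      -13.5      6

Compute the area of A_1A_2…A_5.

Cross-terms: -155, -19.5, -16.5, -247.5, -156  ⇒  Σ = -594.5
Area = |Σ|/2 = 297.25.

297.25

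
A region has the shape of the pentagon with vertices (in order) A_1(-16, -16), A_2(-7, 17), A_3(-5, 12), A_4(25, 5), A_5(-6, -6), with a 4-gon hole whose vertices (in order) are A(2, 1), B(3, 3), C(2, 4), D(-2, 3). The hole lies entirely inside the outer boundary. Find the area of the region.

406.5

Outer boundary:
Apply the shoelace (surveyor's) formula: 2A = Σ (x_i·y_{i+1} − x_{i+1}·y_i), indices taken mod 5.
Σ = (-384) + (1) + (-325) + (-120) + (0) = -828
Area = |Σ|/2 = 414.
Hole:
Apply the surveyor's formula: 2A = Σ (x_i·y_{i+1} − x_{i+1}·y_i), indices taken mod 4.
Σ = (3) + (6) + (14) + (-8) = 15
Area = |Σ|/2 = 7.5.
Net area = 414 − 7.5 = 406.5.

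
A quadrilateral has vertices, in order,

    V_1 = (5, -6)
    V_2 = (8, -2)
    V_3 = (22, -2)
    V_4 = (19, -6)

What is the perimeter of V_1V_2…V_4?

|V_1V_2| = √((3)² + (4)²) = √25 = 5
|V_2V_3| = √((14)² + (0)²) = √196 = 14
|V_3V_4| = √((-3)² + (-4)²) = √25 = 5
|V_4V_1| = √((-14)² + (0)²) = √196 = 14
Perimeter = 5 + 14 + 5 + 14 = 38.

38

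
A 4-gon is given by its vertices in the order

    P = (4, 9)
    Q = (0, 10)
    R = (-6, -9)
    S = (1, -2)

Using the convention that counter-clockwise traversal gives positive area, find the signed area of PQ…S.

69

Apply the surveyor's formula: 2A = Σ (x_i·y_{i+1} − x_{i+1}·y_i), indices taken mod 4.
Σ = (40) + (60) + (21) + (17) = 138
Signed area = Σ/2 = 69 (positive ⇒ counter-clockwise traversal).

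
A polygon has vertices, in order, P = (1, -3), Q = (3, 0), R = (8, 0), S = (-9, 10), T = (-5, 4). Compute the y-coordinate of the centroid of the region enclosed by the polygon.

490/171

Apply Gauss's area formula. First the cross-terms c_i = x_i·y_{i+1} − x_{i+1}·y_i:
  9, 0, 80, 14, 11  ⇒  2A = 114, A = 57.
Then Σ (y_i + y_{i+1})·c_i = 980, so ȳ = 980 / (6·57) = 490/171.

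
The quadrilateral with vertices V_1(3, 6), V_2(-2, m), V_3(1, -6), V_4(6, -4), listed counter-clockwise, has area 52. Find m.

The doubled signed area Σ (x_i y_{i+1} − x_{i+1} y_i) is linear in m.
With m=0 it equals 104; the coefficient of m is 2 (from the two edges through V_2).
So 2·m + 104 = 2·52 = 104 ⇒ m = 0.

0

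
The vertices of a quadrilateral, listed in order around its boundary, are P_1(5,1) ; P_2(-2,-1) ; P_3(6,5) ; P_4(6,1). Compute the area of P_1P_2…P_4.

Cross-terms: -3, -4, -24, 1  ⇒  Σ = -30
Area = |Σ|/2 = 15.

15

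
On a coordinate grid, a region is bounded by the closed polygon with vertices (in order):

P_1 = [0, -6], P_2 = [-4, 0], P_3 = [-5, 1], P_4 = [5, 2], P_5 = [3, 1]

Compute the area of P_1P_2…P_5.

31

Apply Gauss's area formula: 2A = Σ (x_i·y_{i+1} − x_{i+1}·y_i), indices taken mod 5.
Σ = (-24) + (-4) + (-15) + (-1) + (-18) = -62
Area = |Σ|/2 = 31.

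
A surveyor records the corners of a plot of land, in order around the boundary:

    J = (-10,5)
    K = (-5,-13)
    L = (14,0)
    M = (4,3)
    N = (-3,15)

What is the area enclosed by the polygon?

Apply the shoelace formula: 2A = Σ (x_i·y_{i+1} − x_{i+1}·y_i), indices taken mod 5.
Cross-terms: 155, 182, 42, 69, 135  ⇒  Σ = 583
Area = |Σ|/2 = 291.5.

291.5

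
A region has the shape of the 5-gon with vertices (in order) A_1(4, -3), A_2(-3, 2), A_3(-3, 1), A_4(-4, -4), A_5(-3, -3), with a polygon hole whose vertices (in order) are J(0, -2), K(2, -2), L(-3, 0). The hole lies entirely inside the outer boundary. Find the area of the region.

17.5

Outer boundary:
Apply the shoelace formula: 2A = Σ (x_i·y_{i+1} − x_{i+1}·y_i), indices taken mod 5.
Σ = (-1) + (3) + (16) + (0) + (21) = 39
Area = |Σ|/2 = 19.5.
Hole:
Σ = (4) + (-6) + (6) = 4
Area = |Σ|/2 = 2.
Net area = 19.5 − 2 = 17.5.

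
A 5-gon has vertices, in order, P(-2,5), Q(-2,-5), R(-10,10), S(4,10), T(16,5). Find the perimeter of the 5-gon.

72

|PQ| = √((0)² + (-10)²) = √100 = 10
|QR| = √((-8)² + (15)²) = √289 = 17
|RS| = √((14)² + (0)²) = √196 = 14
|ST| = √((12)² + (-5)²) = √169 = 13
|TP| = √((-18)² + (0)²) = √324 = 18
Perimeter = 10 + 17 + 14 + 13 + 18 = 72.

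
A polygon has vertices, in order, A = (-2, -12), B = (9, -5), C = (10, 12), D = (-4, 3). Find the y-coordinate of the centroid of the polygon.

Apply the shoelace (surveyor's) formula. First the cross-terms c_i = x_i·y_{i+1} − x_{i+1}·y_i:
  118, 158, 78, 54  ⇒  2A = 408, A = 204.
Then Σ (y_i + y_{i+1})·c_i = -216, so ȳ = -216 / (6·204) = -3/17.

-3/17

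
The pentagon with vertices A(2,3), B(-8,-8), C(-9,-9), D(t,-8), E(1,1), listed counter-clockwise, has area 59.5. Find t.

Write out the shoelace sum; only the two edges meeting at D involve t:
2·Area = [((-9)·(-8) − t·(-9)) + (t·1 − 1·(-8))] + 9
       = 10·t + 89 = 119
⇒ t = 3.

3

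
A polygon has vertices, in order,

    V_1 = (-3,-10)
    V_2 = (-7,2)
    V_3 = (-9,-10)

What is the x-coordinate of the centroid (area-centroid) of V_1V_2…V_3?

Apply the shoelace formula. First the cross-terms c_i = x_i·y_{i+1} − x_{i+1}·y_i:
  -76, 88, 60  ⇒  2A = 72, A = 36.
Then Σ (x_i + x_{i+1})·c_i = -1368, so x̄ = -1368 / (6·36) = -19/3.

-19/3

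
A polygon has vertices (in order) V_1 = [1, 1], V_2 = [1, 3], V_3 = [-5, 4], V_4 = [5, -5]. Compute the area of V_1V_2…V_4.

18

Σ = (2) + (19) + (5) + (10) = 36
Area = |Σ|/2 = 18.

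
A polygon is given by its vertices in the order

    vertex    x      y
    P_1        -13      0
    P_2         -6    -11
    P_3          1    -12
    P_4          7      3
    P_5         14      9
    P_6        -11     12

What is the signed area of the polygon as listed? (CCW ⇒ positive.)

378.5

Apply the surveyor's formula: 2A = Σ (x_i·y_{i+1} − x_{i+1}·y_i), indices taken mod 6.
P_1→P_2: (-13)(-11) − (-6)(0) = 143
P_2→P_3: (-6)(-12) − (1)(-11) = 83
P_3→P_4: (1)(3) − (7)(-12) = 87
P_4→P_5: (7)(9) − (14)(3) = 21
P_5→P_6: (14)(12) − (-11)(9) = 267
P_6→P_1: (-11)(0) − (-13)(12) = 156
Σ = 757
Signed area = Σ/2 = 378.5 (positive ⇒ counter-clockwise traversal).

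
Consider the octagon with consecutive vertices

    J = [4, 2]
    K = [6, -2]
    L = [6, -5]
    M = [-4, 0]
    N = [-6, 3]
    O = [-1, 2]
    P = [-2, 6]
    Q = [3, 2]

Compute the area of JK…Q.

Apply the surveyor's formula: 2A = Σ (x_i·y_{i+1} − x_{i+1}·y_i), indices taken mod 8.
Cross-terms: -20, -18, -20, -12, -9, -2, -22, -2  ⇒  Σ = -105
Area = |Σ|/2 = 52.5.

52.5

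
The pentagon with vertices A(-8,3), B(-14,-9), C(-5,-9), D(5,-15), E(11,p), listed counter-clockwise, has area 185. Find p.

The doubled signed area Σ (x_i y_{i+1} − x_{i+1} y_i) is linear in p.
With p=0 it equals 513; the coefficient of p is 13 (from the two edges through E).
So 13·p + 513 = 2·185 = 370 ⇒ p = -11.

-11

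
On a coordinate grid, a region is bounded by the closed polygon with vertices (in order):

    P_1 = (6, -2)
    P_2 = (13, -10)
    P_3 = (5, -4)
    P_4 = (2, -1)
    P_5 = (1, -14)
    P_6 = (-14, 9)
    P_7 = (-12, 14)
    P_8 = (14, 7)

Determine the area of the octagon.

Apply the surveyor's formula: 2A = Σ (x_i·y_{i+1} − x_{i+1}·y_i), indices taken mod 8.
Σ = (-34) + (-2) + (3) + (-27) + (-187) + (-88) + (-280) + (-70) = -685
Area = |Σ|/2 = 342.5.

342.5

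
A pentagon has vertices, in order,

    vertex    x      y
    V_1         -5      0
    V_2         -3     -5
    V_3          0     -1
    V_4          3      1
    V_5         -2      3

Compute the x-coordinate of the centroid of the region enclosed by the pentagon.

-98/57

Apply Gauss's area formula. First the cross-terms c_i = x_i·y_{i+1} − x_{i+1}·y_i:
  25, 3, 3, 11, 15  ⇒  2A = 57, A = 28.5.
Then Σ (x_i + x_{i+1})·c_i = -294, so x̄ = -294 / (6·28.5) = -98/57.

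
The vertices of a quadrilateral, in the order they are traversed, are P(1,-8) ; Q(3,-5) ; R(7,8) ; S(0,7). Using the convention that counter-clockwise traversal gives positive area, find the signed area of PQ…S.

Σ = (19) + (59) + (49) + (-7) = 120
Signed area = Σ/2 = 60 (positive ⇒ counter-clockwise traversal).

60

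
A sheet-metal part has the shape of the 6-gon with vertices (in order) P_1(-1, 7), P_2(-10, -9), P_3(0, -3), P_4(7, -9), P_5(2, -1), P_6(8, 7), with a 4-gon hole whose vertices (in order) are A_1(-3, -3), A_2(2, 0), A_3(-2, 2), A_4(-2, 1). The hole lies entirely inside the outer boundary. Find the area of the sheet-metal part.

Outer boundary:
Σ = (79) + (30) + (21) + (11) + (22) + (63) = 226
Area = |Σ|/2 = 113.
Hole:
A_1→A_2: (-3)(0) − (2)(-3) = 6
A_2→A_3: (2)(2) − (-2)(0) = 4
A_3→A_4: (-2)(1) − (-2)(2) = 2
A_4→A_1: (-2)(-3) − (-3)(1) = 9
Σ = 21
Area = |Σ|/2 = 10.5.
Net area = 113 − 10.5 = 102.5.

102.5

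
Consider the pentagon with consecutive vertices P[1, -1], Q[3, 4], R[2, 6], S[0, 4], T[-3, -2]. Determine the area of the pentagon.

Apply the shoelace (surveyor's) formula: 2A = Σ (x_i·y_{i+1} − x_{i+1}·y_i), indices taken mod 5.
Σ = (7) + (10) + (8) + (12) + (5) = 42
Area = |Σ|/2 = 21.

21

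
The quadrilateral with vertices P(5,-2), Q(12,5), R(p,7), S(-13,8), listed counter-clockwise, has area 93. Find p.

The doubled signed area Σ (x_i y_{i+1} − x_{i+1} y_i) is linear in p.
With p=0 it equals 210; the coefficient of p is 3 (from the two edges through R).
So 3·p + 210 = 2·93 = 186 ⇒ p = -8.

-8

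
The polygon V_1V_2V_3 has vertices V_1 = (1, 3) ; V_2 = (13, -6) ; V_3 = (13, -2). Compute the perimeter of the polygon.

|V_1V_2| = √((12)² + (-9)²) = √225 = 15
|V_2V_3| = √((0)² + (4)²) = √16 = 4
|V_3V_1| = √((-12)² + (5)²) = √169 = 13
Perimeter = 15 + 4 + 13 = 32.

32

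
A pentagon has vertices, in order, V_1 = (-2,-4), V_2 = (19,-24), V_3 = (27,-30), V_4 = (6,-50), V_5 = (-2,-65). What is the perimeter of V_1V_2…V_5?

|V_1V_2| = √((21)² + (-20)²) = √841 = 29
|V_2V_3| = √((8)² + (-6)²) = √100 = 10
|V_3V_4| = √((-21)² + (-20)²) = √841 = 29
|V_4V_5| = √((-8)² + (-15)²) = √289 = 17
|V_5V_1| = √((0)² + (61)²) = √3721 = 61
Perimeter = 29 + 10 + 29 + 17 + 61 = 146.

146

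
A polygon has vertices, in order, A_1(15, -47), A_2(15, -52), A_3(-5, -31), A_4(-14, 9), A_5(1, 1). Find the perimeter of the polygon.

142

|A_1A_2| = √((0)² + (-5)²) = √25 = 5
|A_2A_3| = √((-20)² + (21)²) = √841 = 29
|A_3A_4| = √((-9)² + (40)²) = √1681 = 41
|A_4A_5| = √((15)² + (-8)²) = √289 = 17
|A_5A_1| = √((14)² + (-48)²) = √2500 = 50
Perimeter = 5 + 29 + 41 + 17 + 50 = 142.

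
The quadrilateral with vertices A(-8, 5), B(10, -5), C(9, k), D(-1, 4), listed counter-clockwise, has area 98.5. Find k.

9

Write out the shoelace sum; only the two edges meeting at C involve k:
2·Area = [(10·k − 9·(-5)) + (9·4 − (-1)·k)] + 17
       = 11·k + 98 = 197
⇒ k = 9.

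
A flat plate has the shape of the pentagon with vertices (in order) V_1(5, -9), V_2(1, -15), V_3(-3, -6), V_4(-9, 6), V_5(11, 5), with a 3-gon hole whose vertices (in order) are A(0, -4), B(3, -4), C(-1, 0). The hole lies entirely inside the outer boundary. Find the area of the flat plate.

206

Outer boundary:
Apply the shoelace (surveyor's) formula: 2A = Σ (x_i·y_{i+1} − x_{i+1}·y_i), indices taken mod 5.
Σ = (-66) + (-51) + (-72) + (-111) + (-124) = -424
Area = |Σ|/2 = 212.
Hole:
Σ = (12) + (-4) + (4) = 12
Area = |Σ|/2 = 6.
Net area = 212 − 6 = 206.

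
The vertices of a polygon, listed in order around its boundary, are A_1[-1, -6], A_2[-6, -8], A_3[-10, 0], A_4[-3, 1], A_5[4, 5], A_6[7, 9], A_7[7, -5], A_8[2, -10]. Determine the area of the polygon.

Cross-terms: -28, -80, -10, -19, 1, -98, -60, -22  ⇒  Σ = -316
Area = |Σ|/2 = 158.

158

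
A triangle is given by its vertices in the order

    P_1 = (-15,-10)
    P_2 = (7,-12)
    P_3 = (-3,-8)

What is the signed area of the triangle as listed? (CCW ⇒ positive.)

Cross-terms: 250, -92, -90  ⇒  Σ = 68
Signed area = Σ/2 = 34 (positive ⇒ counter-clockwise traversal).

34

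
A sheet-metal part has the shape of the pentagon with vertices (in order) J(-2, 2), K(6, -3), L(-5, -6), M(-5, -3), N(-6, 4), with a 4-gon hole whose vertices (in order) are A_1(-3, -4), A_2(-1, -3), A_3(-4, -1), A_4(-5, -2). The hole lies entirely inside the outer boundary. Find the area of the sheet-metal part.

Outer boundary:
Apply the shoelace (surveyor's) formula: 2A = Σ (x_i·y_{i+1} − x_{i+1}·y_i), indices taken mod 5.
J→K: (-2)(-3) − (6)(2) = -6
K→L: (6)(-6) − (-5)(-3) = -51
L→M: (-5)(-3) − (-5)(-6) = -15
M→N: (-5)(4) − (-6)(-3) = -38
N→J: (-6)(2) − (-2)(4) = -4
Σ = -114
Area = |Σ|/2 = 57.
Hole:
Σ = (5) + (-11) + (3) + (14) = 11
Area = |Σ|/2 = 5.5.
Net area = 57 − 5.5 = 51.5.

51.5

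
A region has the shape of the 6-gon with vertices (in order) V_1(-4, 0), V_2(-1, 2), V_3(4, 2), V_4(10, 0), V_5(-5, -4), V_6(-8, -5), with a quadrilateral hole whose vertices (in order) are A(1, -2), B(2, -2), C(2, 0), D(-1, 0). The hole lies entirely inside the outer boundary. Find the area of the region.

Outer boundary:
Cross-terms: -8, -10, -20, -40, -7, -20  ⇒  Σ = -105
Area = |Σ|/2 = 52.5.
Hole:
Apply the shoelace (surveyor's) formula: 2A = Σ (x_i·y_{i+1} − x_{i+1}·y_i), indices taken mod 4.
Σ = (2) + (4) + (0) + (2) = 8
Area = |Σ|/2 = 4.
Net area = 52.5 − 4 = 48.5.

48.5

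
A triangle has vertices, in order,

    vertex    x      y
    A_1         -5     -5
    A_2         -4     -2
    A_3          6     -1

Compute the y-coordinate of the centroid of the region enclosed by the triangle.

Apply Gauss's area formula. First the cross-terms c_i = x_i·y_{i+1} − x_{i+1}·y_i:
  -10, 16, -35  ⇒  2A = -29, A = -14.5.
Then Σ (y_i + y_{i+1})·c_i = 232, so ȳ = 232 / (6·(-14.5)) = -8/3.

-8/3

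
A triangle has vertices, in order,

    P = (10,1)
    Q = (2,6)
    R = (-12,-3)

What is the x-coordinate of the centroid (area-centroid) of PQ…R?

0

Apply the shoelace formula. First the cross-terms c_i = x_i·y_{i+1} − x_{i+1}·y_i:
  58, 66, 18  ⇒  2A = 142, A = 71.
Then Σ (x_i + x_{i+1})·c_i = 0, so x̄ = 0 / (6·71) = 0.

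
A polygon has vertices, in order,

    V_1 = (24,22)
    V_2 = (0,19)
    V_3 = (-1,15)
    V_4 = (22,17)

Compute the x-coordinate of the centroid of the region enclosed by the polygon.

Apply the shoelace (surveyor's) formula. First the cross-terms c_i = x_i·y_{i+1} − x_{i+1}·y_i:
  456, 19, -347, 76  ⇒  2A = 204, A = 102.
Then Σ (x_i + x_{i+1})·c_i = 7134, so x̄ = 7134 / (6·102) = 1189/102.

1189/102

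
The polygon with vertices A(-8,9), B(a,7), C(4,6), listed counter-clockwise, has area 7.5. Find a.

-5

Write out the shoelace sum; only the two edges meeting at B involve a:
2·Area = [((-8)·7 − a·9) + (a·6 − 4·7)] + 84
       = -3·a + 0 = 15
⇒ a = -5.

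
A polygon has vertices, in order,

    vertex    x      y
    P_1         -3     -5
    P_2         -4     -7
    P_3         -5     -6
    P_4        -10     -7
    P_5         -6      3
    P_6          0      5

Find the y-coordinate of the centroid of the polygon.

Apply the surveyor's formula. First the cross-terms c_i = x_i·y_{i+1} − x_{i+1}·y_i:
  1, -11, -25, -72, -30, 15  ⇒  2A = -122, A = -61.
Then Σ (y_i + y_{i+1})·c_i = 504, so ȳ = 504 / (6·(-61)) = -84/61.

-84/61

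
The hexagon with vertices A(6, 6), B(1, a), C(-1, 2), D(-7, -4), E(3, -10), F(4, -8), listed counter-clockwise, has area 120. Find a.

Write out the shoelace sum; only the two edges meeting at B involve a:
2·Area = [(6·a − 1·6) + (1·2 − (-1)·a)] + 188
       = 7·a + 184 = 240
⇒ a = 8.

8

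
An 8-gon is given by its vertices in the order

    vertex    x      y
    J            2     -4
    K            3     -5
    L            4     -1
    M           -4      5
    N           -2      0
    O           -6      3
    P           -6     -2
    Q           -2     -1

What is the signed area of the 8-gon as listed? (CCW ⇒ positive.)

40.5

Apply the shoelace formula: 2A = Σ (x_i·y_{i+1} − x_{i+1}·y_i), indices taken mod 8.
J→K: (2)(-5) − (3)(-4) = 2
K→L: (3)(-1) − (4)(-5) = 17
L→M: (4)(5) − (-4)(-1) = 16
M→N: (-4)(0) − (-2)(5) = 10
N→O: (-2)(3) − (-6)(0) = -6
O→P: (-6)(-2) − (-6)(3) = 30
P→Q: (-6)(-1) − (-2)(-2) = 2
Q→J: (-2)(-4) − (2)(-1) = 10
Σ = 81
Signed area = Σ/2 = 40.5 (positive ⇒ counter-clockwise traversal).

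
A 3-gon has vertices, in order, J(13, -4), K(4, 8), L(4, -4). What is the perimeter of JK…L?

36

|JK| = √((-9)² + (12)²) = √225 = 15
|KL| = √((0)² + (-12)²) = √144 = 12
|LJ| = √((9)² + (0)²) = √81 = 9
Perimeter = 15 + 12 + 9 = 36.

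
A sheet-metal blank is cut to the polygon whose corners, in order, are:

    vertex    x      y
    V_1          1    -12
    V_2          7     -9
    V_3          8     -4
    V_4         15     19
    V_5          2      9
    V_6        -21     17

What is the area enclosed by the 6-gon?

Apply the shoelace formula: 2A = Σ (x_i·y_{i+1} − x_{i+1}·y_i), indices taken mod 6.
Σ = (75) + (44) + (212) + (97) + (223) + (235) = 886
Area = |Σ|/2 = 443.

443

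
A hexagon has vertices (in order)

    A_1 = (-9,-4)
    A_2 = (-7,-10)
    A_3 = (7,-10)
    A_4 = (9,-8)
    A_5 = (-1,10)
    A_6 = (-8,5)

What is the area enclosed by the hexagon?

Apply the shoelace (surveyor's) formula: 2A = Σ (x_i·y_{i+1} − x_{i+1}·y_i), indices taken mod 6.
Σ = (62) + (140) + (34) + (82) + (75) + (77) = 470
Area = |Σ|/2 = 235.

235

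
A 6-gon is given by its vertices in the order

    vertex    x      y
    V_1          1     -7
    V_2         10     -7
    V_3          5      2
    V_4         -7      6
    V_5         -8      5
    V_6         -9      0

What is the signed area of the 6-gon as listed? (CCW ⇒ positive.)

141.5

Apply the shoelace formula: 2A = Σ (x_i·y_{i+1} − x_{i+1}·y_i), indices taken mod 6.
V_1→V_2: (1)(-7) − (10)(-7) = 63
V_2→V_3: (10)(2) − (5)(-7) = 55
V_3→V_4: (5)(6) − (-7)(2) = 44
V_4→V_5: (-7)(5) − (-8)(6) = 13
V_5→V_6: (-8)(0) − (-9)(5) = 45
V_6→V_1: (-9)(-7) − (1)(0) = 63
Σ = 283
Signed area = Σ/2 = 141.5 (positive ⇒ counter-clockwise traversal).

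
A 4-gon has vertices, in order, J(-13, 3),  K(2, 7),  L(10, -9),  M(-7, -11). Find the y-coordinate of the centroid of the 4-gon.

Apply the shoelace (surveyor's) formula. First the cross-terms c_i = x_i·y_{i+1} − x_{i+1}·y_i:
  -97, -88, -173, -164  ⇒  2A = -522, A = -261.
Then Σ (y_i + y_{i+1})·c_i = 3978, so ȳ = 3978 / (6·(-261)) = -221/87.

-221/87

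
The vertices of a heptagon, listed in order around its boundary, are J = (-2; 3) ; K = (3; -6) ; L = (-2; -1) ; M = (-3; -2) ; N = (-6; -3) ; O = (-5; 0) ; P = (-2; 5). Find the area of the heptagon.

25

Apply the surveyor's formula: 2A = Σ (x_i·y_{i+1} − x_{i+1}·y_i), indices taken mod 7.
Σ = (3) + (-15) + (1) + (-3) + (-15) + (-25) + (4) = -50
Area = |Σ|/2 = 25.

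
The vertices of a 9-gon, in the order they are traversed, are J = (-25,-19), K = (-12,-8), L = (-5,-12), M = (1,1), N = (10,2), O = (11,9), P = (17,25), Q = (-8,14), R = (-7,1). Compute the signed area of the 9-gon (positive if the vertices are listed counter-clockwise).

Apply the shoelace (surveyor's) formula: 2A = Σ (x_i·y_{i+1} − x_{i+1}·y_i), indices taken mod 9.
Σ = (-28) + (104) + (7) + (-8) + (68) + (122) + (438) + (90) + (158) = 951
Signed area = Σ/2 = 475.5 (positive ⇒ counter-clockwise traversal).

475.5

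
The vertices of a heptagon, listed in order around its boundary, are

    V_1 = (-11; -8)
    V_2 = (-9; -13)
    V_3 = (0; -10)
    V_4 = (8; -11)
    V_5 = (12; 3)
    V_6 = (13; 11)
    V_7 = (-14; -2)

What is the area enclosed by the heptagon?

Apply the surveyor's formula: 2A = Σ (x_i·y_{i+1} − x_{i+1}·y_i), indices taken mod 7.
V_1→V_2: (-11)(-13) − (-9)(-8) = 71
V_2→V_3: (-9)(-10) − (0)(-13) = 90
V_3→V_4: (0)(-11) − (8)(-10) = 80
V_4→V_5: (8)(3) − (12)(-11) = 156
V_5→V_6: (12)(11) − (13)(3) = 93
V_6→V_7: (13)(-2) − (-14)(11) = 128
V_7→V_1: (-14)(-8) − (-11)(-2) = 90
Σ = 708
Area = |Σ|/2 = 354.

354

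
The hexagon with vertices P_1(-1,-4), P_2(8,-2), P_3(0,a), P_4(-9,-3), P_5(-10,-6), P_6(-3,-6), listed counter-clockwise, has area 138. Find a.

Write out the shoelace sum; only the two edges meeting at P_3 involve a:
2·Area = [(8·a − 0·(-2)) + (0·(-3) − (-9)·a)] + 106
       = 17·a + 106 = 276
⇒ a = 10.

10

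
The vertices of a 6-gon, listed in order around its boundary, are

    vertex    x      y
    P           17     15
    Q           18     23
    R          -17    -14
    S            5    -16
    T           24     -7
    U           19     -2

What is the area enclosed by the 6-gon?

Σ = (121) + (139) + (342) + (349) + (85) + (319) = 1355
Area = |Σ|/2 = 677.5.

677.5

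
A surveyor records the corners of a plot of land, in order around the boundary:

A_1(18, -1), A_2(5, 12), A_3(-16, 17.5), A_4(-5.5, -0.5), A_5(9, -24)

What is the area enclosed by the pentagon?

Apply the surveyor's formula: 2A = Σ (x_i·y_{i+1} − x_{i+1}·y_i), indices taken mod 5.
Cross-terms: 221, 279.5, 104.25, 136.5, 423  ⇒  Σ = 1164.25
Area = |Σ|/2 = 582.125.

582.125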